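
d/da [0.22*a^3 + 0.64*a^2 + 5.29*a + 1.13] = 0.66*a^2 + 1.28*a + 5.29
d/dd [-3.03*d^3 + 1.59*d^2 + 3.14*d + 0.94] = -9.09*d^2 + 3.18*d + 3.14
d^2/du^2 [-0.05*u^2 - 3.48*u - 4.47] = -0.100000000000000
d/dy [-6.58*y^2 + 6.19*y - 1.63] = 6.19 - 13.16*y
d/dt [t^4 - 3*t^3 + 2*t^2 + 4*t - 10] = 4*t^3 - 9*t^2 + 4*t + 4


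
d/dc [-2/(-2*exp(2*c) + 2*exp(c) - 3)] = (4 - 8*exp(c))*exp(c)/(2*exp(2*c) - 2*exp(c) + 3)^2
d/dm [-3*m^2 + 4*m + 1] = 4 - 6*m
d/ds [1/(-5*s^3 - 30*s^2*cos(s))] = 3*(-2*s*sin(s) + s + 4*cos(s))/(5*s^3*(s + 6*cos(s))^2)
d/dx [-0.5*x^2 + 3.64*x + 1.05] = 3.64 - 1.0*x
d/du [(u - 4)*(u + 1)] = 2*u - 3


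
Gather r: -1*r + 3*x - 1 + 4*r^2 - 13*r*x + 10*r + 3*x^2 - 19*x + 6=4*r^2 + r*(9 - 13*x) + 3*x^2 - 16*x + 5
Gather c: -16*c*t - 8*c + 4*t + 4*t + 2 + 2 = c*(-16*t - 8) + 8*t + 4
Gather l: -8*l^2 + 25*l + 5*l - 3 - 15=-8*l^2 + 30*l - 18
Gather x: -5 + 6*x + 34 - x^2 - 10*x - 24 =-x^2 - 4*x + 5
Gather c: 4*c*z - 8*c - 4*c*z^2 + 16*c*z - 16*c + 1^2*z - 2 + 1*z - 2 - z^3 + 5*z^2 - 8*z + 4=c*(-4*z^2 + 20*z - 24) - z^3 + 5*z^2 - 6*z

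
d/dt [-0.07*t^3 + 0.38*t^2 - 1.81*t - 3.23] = -0.21*t^2 + 0.76*t - 1.81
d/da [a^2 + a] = 2*a + 1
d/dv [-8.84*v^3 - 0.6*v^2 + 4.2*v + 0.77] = -26.52*v^2 - 1.2*v + 4.2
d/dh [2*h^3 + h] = 6*h^2 + 1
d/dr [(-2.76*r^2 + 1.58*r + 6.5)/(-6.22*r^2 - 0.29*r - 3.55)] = (10.628*r^2 + 100.456*r - 3.724)/(38.6884*r^4 + 3.6076*r^3 + 44.2461*r^2 + 2.059*r + 12.6025)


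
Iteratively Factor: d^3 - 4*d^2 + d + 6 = (d - 3)*(d^2 - d - 2) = (d - 3)*(d + 1)*(d - 2)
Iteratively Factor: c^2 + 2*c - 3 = (c + 3)*(c - 1)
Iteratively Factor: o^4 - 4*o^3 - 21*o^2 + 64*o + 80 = (o + 1)*(o^3 - 5*o^2 - 16*o + 80) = (o + 1)*(o + 4)*(o^2 - 9*o + 20) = (o - 5)*(o + 1)*(o + 4)*(o - 4)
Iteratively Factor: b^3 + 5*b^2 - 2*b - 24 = (b + 3)*(b^2 + 2*b - 8) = (b - 2)*(b + 3)*(b + 4)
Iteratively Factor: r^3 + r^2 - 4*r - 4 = (r - 2)*(r^2 + 3*r + 2) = (r - 2)*(r + 1)*(r + 2)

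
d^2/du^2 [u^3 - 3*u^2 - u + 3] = 6*u - 6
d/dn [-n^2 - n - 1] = -2*n - 1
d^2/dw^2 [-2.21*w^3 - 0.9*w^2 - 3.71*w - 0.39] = -13.26*w - 1.8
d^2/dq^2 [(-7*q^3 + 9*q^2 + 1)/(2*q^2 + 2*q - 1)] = 6*(-26*q^3 + 36*q^2 - 3*q + 5)/(8*q^6 + 24*q^5 + 12*q^4 - 16*q^3 - 6*q^2 + 6*q - 1)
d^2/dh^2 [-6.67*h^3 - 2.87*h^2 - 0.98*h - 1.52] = -40.02*h - 5.74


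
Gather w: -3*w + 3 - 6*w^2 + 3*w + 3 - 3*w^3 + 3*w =-3*w^3 - 6*w^2 + 3*w + 6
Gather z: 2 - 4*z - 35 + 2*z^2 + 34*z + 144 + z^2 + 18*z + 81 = 3*z^2 + 48*z + 192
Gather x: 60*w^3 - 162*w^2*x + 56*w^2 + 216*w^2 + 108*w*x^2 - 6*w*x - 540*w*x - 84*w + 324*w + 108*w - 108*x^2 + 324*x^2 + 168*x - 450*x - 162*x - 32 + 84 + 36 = 60*w^3 + 272*w^2 + 348*w + x^2*(108*w + 216) + x*(-162*w^2 - 546*w - 444) + 88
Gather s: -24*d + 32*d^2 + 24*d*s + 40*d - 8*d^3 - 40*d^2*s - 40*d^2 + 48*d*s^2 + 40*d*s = -8*d^3 - 8*d^2 + 48*d*s^2 + 16*d + s*(-40*d^2 + 64*d)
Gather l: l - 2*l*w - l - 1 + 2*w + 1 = -2*l*w + 2*w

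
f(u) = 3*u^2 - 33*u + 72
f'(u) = 6*u - 33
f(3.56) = -7.46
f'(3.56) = -11.64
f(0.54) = 55.05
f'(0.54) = -29.76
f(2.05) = 16.96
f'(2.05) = -20.70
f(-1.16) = 114.32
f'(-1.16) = -39.96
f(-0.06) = 73.99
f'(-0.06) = -33.36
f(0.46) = 57.45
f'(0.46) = -30.24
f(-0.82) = 101.08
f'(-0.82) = -37.92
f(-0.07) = 74.32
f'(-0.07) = -33.42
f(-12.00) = 900.00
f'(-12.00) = -105.00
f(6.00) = -18.00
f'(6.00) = 3.00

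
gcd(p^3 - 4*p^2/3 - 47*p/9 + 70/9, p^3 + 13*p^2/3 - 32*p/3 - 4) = p - 2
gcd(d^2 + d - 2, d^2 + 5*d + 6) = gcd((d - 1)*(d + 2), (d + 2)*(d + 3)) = d + 2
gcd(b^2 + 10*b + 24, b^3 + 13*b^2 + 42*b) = b + 6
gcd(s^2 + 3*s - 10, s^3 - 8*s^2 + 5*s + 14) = s - 2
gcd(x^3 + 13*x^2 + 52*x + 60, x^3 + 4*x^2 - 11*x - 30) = x^2 + 7*x + 10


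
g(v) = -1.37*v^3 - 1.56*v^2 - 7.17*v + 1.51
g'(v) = -4.11*v^2 - 3.12*v - 7.17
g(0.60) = -3.65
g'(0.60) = -10.52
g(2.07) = -32.17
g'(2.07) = -31.24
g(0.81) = -6.05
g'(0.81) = -12.39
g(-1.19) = 10.14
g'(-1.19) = -9.28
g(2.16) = -35.06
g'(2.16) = -33.08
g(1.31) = -13.64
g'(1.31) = -18.31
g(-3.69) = 75.56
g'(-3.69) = -51.62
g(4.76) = -215.72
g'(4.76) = -115.14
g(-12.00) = 2230.27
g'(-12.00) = -561.57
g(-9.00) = 938.41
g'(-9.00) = -312.00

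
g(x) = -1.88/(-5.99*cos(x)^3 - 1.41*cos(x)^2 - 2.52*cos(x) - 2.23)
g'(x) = -1.88*(-17.97*sin(x)*cos(x)^2 - 2.82*sin(x)*cos(x) - 2.52*sin(x))/(-5.99*cos(x)^3 - 1.41*cos(x)^2 - 2.52*cos(x) - 2.23)^2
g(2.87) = -0.44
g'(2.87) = 0.46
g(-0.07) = 0.16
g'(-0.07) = -0.02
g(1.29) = 0.59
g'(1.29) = 0.84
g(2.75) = -0.52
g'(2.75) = 0.83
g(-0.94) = 0.35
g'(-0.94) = -0.54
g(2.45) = -1.17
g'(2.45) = 5.08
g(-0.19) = 0.16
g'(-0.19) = -0.06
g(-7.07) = 0.28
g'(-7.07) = -0.39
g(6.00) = 0.17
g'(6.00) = -0.09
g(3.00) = -0.40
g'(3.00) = 0.21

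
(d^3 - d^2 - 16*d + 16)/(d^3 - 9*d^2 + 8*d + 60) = (d^3 - d^2 - 16*d + 16)/(d^3 - 9*d^2 + 8*d + 60)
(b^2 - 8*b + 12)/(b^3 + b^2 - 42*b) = (b - 2)/(b*(b + 7))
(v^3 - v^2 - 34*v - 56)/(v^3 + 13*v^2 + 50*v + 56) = (v - 7)/(v + 7)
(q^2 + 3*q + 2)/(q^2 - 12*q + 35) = (q^2 + 3*q + 2)/(q^2 - 12*q + 35)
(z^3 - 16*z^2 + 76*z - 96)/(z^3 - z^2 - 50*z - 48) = (z^2 - 8*z + 12)/(z^2 + 7*z + 6)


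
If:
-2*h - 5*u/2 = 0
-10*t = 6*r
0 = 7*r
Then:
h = -5*u/4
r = 0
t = 0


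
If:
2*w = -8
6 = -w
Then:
No Solution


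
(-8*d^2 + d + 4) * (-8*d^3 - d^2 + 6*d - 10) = 64*d^5 - 81*d^3 + 82*d^2 + 14*d - 40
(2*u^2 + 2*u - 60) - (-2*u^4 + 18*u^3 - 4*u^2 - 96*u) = 2*u^4 - 18*u^3 + 6*u^2 + 98*u - 60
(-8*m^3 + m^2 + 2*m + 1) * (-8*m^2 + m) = 64*m^5 - 16*m^4 - 15*m^3 - 6*m^2 + m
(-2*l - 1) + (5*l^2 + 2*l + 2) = 5*l^2 + 1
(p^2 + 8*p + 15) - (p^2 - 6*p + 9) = 14*p + 6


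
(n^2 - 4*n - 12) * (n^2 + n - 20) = n^4 - 3*n^3 - 36*n^2 + 68*n + 240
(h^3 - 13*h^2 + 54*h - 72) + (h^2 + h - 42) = h^3 - 12*h^2 + 55*h - 114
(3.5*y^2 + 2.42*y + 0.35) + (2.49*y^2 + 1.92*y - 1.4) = 5.99*y^2 + 4.34*y - 1.05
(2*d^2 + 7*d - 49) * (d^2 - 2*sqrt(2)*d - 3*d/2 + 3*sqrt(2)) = 2*d^4 - 4*sqrt(2)*d^3 + 4*d^3 - 119*d^2/2 - 8*sqrt(2)*d^2 + 147*d/2 + 119*sqrt(2)*d - 147*sqrt(2)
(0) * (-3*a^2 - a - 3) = 0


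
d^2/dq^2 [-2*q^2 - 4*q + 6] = -4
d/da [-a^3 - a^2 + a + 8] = -3*a^2 - 2*a + 1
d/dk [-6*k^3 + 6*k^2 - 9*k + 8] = -18*k^2 + 12*k - 9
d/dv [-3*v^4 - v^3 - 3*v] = -12*v^3 - 3*v^2 - 3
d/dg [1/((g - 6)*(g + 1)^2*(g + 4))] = (-(g - 6)*(g + 1) - 2*(g - 6)*(g + 4) - (g + 1)*(g + 4))/((g - 6)^2*(g + 1)^3*(g + 4)^2)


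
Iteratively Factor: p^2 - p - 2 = (p + 1)*(p - 2)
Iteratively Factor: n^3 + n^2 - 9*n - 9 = (n + 1)*(n^2 - 9) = (n + 1)*(n + 3)*(n - 3)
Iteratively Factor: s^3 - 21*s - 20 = (s - 5)*(s^2 + 5*s + 4) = (s - 5)*(s + 4)*(s + 1)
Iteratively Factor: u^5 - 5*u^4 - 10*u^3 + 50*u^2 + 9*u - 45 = (u - 1)*(u^4 - 4*u^3 - 14*u^2 + 36*u + 45) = (u - 5)*(u - 1)*(u^3 + u^2 - 9*u - 9) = (u - 5)*(u - 1)*(u + 3)*(u^2 - 2*u - 3) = (u - 5)*(u - 1)*(u + 1)*(u + 3)*(u - 3)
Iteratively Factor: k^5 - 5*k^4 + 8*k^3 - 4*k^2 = (k - 1)*(k^4 - 4*k^3 + 4*k^2) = k*(k - 1)*(k^3 - 4*k^2 + 4*k) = k*(k - 2)*(k - 1)*(k^2 - 2*k) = k^2*(k - 2)*(k - 1)*(k - 2)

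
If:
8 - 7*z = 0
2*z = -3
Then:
No Solution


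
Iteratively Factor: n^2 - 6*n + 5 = (n - 5)*(n - 1)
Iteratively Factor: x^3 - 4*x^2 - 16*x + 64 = (x - 4)*(x^2 - 16) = (x - 4)^2*(x + 4)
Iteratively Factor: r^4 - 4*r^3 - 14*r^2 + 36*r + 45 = (r - 3)*(r^3 - r^2 - 17*r - 15) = (r - 3)*(r + 3)*(r^2 - 4*r - 5) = (r - 5)*(r - 3)*(r + 3)*(r + 1)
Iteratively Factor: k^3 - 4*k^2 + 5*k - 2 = (k - 1)*(k^2 - 3*k + 2) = (k - 2)*(k - 1)*(k - 1)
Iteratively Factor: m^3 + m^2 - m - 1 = (m - 1)*(m^2 + 2*m + 1) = (m - 1)*(m + 1)*(m + 1)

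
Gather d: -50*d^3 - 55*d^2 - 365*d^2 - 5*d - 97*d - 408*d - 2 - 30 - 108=-50*d^3 - 420*d^2 - 510*d - 140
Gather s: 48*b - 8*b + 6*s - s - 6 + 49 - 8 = 40*b + 5*s + 35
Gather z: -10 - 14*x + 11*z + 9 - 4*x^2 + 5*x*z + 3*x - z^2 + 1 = -4*x^2 - 11*x - z^2 + z*(5*x + 11)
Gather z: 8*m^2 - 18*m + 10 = 8*m^2 - 18*m + 10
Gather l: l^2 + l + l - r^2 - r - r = l^2 + 2*l - r^2 - 2*r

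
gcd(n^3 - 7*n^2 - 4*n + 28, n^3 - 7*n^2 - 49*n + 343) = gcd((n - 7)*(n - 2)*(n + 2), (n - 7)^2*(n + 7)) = n - 7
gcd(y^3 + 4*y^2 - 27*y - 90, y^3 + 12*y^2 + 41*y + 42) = y + 3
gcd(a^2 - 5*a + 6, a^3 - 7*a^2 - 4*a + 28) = a - 2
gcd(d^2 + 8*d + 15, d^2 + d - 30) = 1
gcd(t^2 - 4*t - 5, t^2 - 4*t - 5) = t^2 - 4*t - 5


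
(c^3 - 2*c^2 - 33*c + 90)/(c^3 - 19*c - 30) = (c^2 + 3*c - 18)/(c^2 + 5*c + 6)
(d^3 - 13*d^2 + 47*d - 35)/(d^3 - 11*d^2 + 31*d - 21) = (d - 5)/(d - 3)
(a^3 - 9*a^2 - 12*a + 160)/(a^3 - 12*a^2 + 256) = (a - 5)/(a - 8)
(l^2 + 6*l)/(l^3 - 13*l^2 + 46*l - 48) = l*(l + 6)/(l^3 - 13*l^2 + 46*l - 48)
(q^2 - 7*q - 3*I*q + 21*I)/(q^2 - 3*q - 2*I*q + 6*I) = (q^2 - 7*q - 3*I*q + 21*I)/(q^2 - 3*q - 2*I*q + 6*I)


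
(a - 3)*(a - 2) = a^2 - 5*a + 6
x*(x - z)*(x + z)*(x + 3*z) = x^4 + 3*x^3*z - x^2*z^2 - 3*x*z^3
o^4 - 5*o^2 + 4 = (o - 2)*(o - 1)*(o + 1)*(o + 2)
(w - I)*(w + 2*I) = w^2 + I*w + 2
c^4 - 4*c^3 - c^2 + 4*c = c*(c - 4)*(c - 1)*(c + 1)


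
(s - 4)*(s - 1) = s^2 - 5*s + 4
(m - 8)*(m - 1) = m^2 - 9*m + 8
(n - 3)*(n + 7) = n^2 + 4*n - 21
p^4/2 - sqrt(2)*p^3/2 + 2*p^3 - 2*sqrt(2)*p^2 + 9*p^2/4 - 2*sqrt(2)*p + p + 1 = (p/2 + 1)*(p + 2)*(p - sqrt(2)/2)^2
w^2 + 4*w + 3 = (w + 1)*(w + 3)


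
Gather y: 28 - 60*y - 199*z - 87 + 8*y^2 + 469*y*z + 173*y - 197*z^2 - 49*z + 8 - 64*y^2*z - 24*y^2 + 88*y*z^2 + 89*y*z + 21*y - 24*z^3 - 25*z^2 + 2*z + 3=y^2*(-64*z - 16) + y*(88*z^2 + 558*z + 134) - 24*z^3 - 222*z^2 - 246*z - 48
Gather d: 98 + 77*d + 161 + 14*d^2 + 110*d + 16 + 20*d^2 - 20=34*d^2 + 187*d + 255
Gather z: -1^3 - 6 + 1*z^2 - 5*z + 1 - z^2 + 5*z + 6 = 0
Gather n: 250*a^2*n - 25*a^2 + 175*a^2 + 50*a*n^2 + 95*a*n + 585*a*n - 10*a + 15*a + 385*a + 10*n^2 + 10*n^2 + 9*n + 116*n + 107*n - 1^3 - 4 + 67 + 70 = 150*a^2 + 390*a + n^2*(50*a + 20) + n*(250*a^2 + 680*a + 232) + 132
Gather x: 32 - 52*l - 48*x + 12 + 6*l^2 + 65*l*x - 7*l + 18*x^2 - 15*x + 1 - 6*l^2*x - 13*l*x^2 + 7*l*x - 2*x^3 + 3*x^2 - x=6*l^2 - 59*l - 2*x^3 + x^2*(21 - 13*l) + x*(-6*l^2 + 72*l - 64) + 45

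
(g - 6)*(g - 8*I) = g^2 - 6*g - 8*I*g + 48*I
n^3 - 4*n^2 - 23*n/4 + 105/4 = (n - 7/2)*(n - 3)*(n + 5/2)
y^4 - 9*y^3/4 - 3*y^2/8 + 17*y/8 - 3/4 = (y - 2)*(y - 3/4)*(y - 1/2)*(y + 1)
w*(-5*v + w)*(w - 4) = -5*v*w^2 + 20*v*w + w^3 - 4*w^2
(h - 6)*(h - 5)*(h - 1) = h^3 - 12*h^2 + 41*h - 30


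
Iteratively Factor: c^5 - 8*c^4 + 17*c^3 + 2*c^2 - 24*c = (c - 3)*(c^4 - 5*c^3 + 2*c^2 + 8*c) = c*(c - 3)*(c^3 - 5*c^2 + 2*c + 8) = c*(c - 3)*(c - 2)*(c^2 - 3*c - 4) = c*(c - 4)*(c - 3)*(c - 2)*(c + 1)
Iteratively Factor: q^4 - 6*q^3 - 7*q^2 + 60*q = (q - 5)*(q^3 - q^2 - 12*q) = q*(q - 5)*(q^2 - q - 12) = q*(q - 5)*(q + 3)*(q - 4)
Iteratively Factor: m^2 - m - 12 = (m + 3)*(m - 4)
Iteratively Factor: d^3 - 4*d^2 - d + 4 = (d - 4)*(d^2 - 1) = (d - 4)*(d + 1)*(d - 1)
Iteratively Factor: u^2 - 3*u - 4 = (u - 4)*(u + 1)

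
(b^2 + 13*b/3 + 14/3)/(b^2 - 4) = (b + 7/3)/(b - 2)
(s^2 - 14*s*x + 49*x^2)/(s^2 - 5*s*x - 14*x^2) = (s - 7*x)/(s + 2*x)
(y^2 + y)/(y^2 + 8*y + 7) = y/(y + 7)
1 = 1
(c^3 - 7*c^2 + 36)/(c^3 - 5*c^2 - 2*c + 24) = (c - 6)/(c - 4)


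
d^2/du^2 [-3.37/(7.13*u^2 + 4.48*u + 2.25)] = (342.640706*u^2 + 215.291776*u - 3.37*(14.26*u + 4.48)*(28.52*u + 8.96) + 108.12645)/(7.13*u^2 + 4.48*u + 2.25)^3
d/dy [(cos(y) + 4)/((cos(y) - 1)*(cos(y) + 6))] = (cos(y)^2 + 8*cos(y) + 26)*sin(y)/((cos(y) - 1)^2*(cos(y) + 6)^2)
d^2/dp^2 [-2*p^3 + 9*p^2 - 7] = 18 - 12*p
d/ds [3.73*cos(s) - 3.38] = -3.73*sin(s)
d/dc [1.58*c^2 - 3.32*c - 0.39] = 3.16*c - 3.32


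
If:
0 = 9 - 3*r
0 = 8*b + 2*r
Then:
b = -3/4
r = 3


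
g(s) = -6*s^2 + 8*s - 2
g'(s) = 8 - 12*s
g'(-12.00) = 152.00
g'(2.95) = -27.40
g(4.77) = -100.36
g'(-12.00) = 152.00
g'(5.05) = -52.60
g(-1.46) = -26.47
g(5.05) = -114.62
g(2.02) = -10.32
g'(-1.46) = 25.52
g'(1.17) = -6.04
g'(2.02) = -16.24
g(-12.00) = -962.00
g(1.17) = -0.85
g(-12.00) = -962.00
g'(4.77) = -49.24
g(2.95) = -30.62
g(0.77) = 0.60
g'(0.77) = -1.24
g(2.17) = -12.89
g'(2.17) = -18.04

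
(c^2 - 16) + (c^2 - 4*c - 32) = 2*c^2 - 4*c - 48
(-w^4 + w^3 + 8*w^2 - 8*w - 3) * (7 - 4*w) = 4*w^5 - 11*w^4 - 25*w^3 + 88*w^2 - 44*w - 21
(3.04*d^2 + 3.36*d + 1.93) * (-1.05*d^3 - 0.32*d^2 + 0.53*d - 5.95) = -3.192*d^5 - 4.5008*d^4 - 1.4905*d^3 - 16.9248*d^2 - 18.9691*d - 11.4835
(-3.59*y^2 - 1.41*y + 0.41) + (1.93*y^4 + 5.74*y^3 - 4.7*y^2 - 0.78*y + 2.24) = 1.93*y^4 + 5.74*y^3 - 8.29*y^2 - 2.19*y + 2.65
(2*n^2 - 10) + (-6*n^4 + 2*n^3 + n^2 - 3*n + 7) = -6*n^4 + 2*n^3 + 3*n^2 - 3*n - 3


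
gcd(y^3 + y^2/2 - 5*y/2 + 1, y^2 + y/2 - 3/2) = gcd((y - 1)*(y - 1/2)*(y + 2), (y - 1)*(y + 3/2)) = y - 1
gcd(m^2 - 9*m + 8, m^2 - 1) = m - 1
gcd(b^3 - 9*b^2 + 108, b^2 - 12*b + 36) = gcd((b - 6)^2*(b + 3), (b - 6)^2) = b^2 - 12*b + 36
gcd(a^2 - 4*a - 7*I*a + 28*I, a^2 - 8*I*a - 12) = 1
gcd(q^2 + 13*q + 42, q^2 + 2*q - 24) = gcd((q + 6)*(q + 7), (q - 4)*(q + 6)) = q + 6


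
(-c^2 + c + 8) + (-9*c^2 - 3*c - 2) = -10*c^2 - 2*c + 6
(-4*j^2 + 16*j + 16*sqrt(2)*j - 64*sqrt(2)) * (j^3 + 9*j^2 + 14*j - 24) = -4*j^5 - 20*j^4 + 16*sqrt(2)*j^4 + 88*j^3 + 80*sqrt(2)*j^3 - 352*sqrt(2)*j^2 + 320*j^2 - 1280*sqrt(2)*j - 384*j + 1536*sqrt(2)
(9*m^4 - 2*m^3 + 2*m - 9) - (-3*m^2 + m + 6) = 9*m^4 - 2*m^3 + 3*m^2 + m - 15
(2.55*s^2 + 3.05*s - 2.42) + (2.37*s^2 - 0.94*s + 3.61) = 4.92*s^2 + 2.11*s + 1.19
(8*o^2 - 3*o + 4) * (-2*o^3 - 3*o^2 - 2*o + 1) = -16*o^5 - 18*o^4 - 15*o^3 + 2*o^2 - 11*o + 4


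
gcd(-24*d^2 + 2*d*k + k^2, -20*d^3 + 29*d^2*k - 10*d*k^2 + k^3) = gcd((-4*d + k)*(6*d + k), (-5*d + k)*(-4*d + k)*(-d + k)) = 4*d - k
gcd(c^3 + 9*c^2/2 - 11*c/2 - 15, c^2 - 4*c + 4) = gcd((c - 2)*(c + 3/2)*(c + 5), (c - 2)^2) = c - 2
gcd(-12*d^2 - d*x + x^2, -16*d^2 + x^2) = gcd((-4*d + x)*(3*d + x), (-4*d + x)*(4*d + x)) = -4*d + x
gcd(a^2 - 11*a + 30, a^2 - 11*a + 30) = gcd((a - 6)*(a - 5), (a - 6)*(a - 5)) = a^2 - 11*a + 30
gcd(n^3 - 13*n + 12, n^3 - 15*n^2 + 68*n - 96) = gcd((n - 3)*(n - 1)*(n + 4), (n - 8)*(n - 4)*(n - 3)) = n - 3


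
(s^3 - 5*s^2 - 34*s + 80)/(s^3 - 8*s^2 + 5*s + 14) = (s^2 - 3*s - 40)/(s^2 - 6*s - 7)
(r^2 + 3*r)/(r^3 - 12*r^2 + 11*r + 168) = r/(r^2 - 15*r + 56)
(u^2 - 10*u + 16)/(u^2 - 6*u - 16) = (u - 2)/(u + 2)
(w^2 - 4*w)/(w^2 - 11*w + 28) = w/(w - 7)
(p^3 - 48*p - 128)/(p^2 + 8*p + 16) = p - 8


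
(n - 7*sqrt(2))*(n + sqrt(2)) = n^2 - 6*sqrt(2)*n - 14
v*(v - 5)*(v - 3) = v^3 - 8*v^2 + 15*v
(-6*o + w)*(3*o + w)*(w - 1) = -18*o^2*w + 18*o^2 - 3*o*w^2 + 3*o*w + w^3 - w^2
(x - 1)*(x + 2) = x^2 + x - 2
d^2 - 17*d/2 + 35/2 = (d - 5)*(d - 7/2)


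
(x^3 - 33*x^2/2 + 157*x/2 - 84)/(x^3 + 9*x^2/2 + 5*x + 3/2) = (2*x^3 - 33*x^2 + 157*x - 168)/(2*x^3 + 9*x^2 + 10*x + 3)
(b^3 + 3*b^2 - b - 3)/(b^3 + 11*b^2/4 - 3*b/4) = 4*(b^2 - 1)/(b*(4*b - 1))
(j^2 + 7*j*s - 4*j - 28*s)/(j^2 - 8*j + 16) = (j + 7*s)/(j - 4)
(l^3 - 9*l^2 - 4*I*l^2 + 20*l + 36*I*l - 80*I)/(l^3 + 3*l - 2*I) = (l^3 + l^2*(-9 - 4*I) + l*(20 + 36*I) - 80*I)/(l^3 + 3*l - 2*I)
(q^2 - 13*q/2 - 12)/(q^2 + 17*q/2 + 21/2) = (q - 8)/(q + 7)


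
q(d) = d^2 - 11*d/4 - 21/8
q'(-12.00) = -26.75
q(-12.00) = 174.38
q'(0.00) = -2.75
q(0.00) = -2.62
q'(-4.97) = -12.69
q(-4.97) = 35.74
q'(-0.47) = -3.69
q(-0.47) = -1.11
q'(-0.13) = -3.01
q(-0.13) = -2.25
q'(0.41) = -1.93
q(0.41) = -3.58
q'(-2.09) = -6.93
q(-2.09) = 7.49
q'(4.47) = 6.19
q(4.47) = 5.06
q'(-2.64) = -8.03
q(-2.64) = 11.60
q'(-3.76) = -10.27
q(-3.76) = 21.85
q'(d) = 2*d - 11/4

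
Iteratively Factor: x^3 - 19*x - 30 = (x + 2)*(x^2 - 2*x - 15) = (x - 5)*(x + 2)*(x + 3)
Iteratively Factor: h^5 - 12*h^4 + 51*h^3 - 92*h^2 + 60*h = (h - 3)*(h^4 - 9*h^3 + 24*h^2 - 20*h) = (h - 5)*(h - 3)*(h^3 - 4*h^2 + 4*h) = (h - 5)*(h - 3)*(h - 2)*(h^2 - 2*h) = (h - 5)*(h - 3)*(h - 2)^2*(h)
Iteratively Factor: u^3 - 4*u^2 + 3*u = (u)*(u^2 - 4*u + 3) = u*(u - 1)*(u - 3)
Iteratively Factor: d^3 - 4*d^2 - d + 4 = (d + 1)*(d^2 - 5*d + 4) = (d - 1)*(d + 1)*(d - 4)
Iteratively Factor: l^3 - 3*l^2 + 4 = (l - 2)*(l^2 - l - 2) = (l - 2)^2*(l + 1)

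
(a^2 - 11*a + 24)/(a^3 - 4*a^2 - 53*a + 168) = 1/(a + 7)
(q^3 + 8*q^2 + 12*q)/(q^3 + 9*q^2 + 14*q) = (q + 6)/(q + 7)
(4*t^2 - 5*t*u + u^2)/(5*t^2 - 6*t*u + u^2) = (4*t - u)/(5*t - u)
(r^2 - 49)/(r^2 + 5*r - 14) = (r - 7)/(r - 2)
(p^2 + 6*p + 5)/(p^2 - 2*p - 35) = (p + 1)/(p - 7)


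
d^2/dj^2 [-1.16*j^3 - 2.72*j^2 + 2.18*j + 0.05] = -6.96*j - 5.44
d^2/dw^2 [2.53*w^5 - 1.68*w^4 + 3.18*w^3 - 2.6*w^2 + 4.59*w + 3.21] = 50.6*w^3 - 20.16*w^2 + 19.08*w - 5.2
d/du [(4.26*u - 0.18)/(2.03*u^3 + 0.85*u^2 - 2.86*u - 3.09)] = (-17.2956*u^3 - 2.5248*u^2 + 0.305999999999999*u - 13.6782)/(4.1209*u^6 + 3.451*u^5 - 10.8891*u^4 - 17.4074*u^3 + 2.9266*u^2 + 17.6748*u + 9.5481)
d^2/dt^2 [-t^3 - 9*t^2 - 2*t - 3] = -6*t - 18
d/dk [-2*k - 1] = -2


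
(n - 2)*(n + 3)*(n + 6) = n^3 + 7*n^2 - 36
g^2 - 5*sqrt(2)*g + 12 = (g - 3*sqrt(2))*(g - 2*sqrt(2))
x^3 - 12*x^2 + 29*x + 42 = (x - 7)*(x - 6)*(x + 1)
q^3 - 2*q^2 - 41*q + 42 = (q - 7)*(q - 1)*(q + 6)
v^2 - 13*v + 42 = (v - 7)*(v - 6)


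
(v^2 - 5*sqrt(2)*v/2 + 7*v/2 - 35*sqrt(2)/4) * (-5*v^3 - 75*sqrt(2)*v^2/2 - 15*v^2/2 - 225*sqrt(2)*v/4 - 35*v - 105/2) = -5*v^5 - 25*sqrt(2)*v^4 - 25*v^4 - 125*sqrt(2)*v^3 + 505*v^3/4 - 175*sqrt(2)*v^2/4 + 1525*v^2/2 + 875*sqrt(2)*v/2 + 6405*v/8 + 3675*sqrt(2)/8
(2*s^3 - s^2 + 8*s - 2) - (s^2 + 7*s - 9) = 2*s^3 - 2*s^2 + s + 7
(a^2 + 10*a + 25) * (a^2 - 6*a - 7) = a^4 + 4*a^3 - 42*a^2 - 220*a - 175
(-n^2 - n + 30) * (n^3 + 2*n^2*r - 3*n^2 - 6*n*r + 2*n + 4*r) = -n^5 - 2*n^4*r + 2*n^4 + 4*n^3*r + 31*n^3 + 62*n^2*r - 92*n^2 - 184*n*r + 60*n + 120*r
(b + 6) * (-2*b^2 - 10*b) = -2*b^3 - 22*b^2 - 60*b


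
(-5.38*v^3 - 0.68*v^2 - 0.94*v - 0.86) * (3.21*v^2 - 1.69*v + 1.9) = -17.2698*v^5 + 6.9094*v^4 - 12.0902*v^3 - 2.464*v^2 - 0.3326*v - 1.634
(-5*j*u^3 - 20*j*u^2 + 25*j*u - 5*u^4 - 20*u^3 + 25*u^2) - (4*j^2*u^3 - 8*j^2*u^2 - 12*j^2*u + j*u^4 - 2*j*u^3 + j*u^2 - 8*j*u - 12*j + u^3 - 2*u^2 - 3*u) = -4*j^2*u^3 + 8*j^2*u^2 + 12*j^2*u - j*u^4 - 3*j*u^3 - 21*j*u^2 + 33*j*u + 12*j - 5*u^4 - 21*u^3 + 27*u^2 + 3*u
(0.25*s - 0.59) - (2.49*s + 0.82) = -2.24*s - 1.41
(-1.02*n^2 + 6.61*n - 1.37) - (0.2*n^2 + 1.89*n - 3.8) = -1.22*n^2 + 4.72*n + 2.43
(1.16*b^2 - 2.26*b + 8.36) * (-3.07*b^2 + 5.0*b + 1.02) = -3.5612*b^4 + 12.7382*b^3 - 35.782*b^2 + 39.4948*b + 8.5272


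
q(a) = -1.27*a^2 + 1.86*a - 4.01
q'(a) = 1.86 - 2.54*a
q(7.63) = -63.75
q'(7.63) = -17.52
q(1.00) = -3.42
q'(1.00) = -0.68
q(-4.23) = -34.60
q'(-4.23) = 12.60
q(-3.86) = -30.11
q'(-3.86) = 11.66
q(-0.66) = -5.79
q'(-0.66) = 3.54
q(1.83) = -4.86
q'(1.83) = -2.79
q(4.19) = -18.51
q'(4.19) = -8.78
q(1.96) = -5.24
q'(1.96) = -3.12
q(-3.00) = -21.02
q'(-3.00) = 9.48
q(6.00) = -38.57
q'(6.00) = -13.38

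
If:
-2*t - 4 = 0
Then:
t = -2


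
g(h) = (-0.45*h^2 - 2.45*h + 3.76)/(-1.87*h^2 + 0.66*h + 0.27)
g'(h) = (-0.9*h - 2.45)/(-1.87*h^2 + 0.66*h + 0.27) + (3.74*h - 0.66)*(-0.45*h^2 - 2.45*h + 3.76)/(-1.87*h^2 + 0.66*h + 0.27)^2 = (-4.8785*h^2 + 13.8194*h - 3.1431)/(3.4969*h^4 - 2.4684*h^3 - 0.5742*h^2 + 0.3564*h + 0.0729)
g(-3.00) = -0.38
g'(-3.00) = -0.26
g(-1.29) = -1.67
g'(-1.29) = -2.13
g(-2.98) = -0.39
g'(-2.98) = -0.26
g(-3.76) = -0.23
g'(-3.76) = -0.15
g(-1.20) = -1.88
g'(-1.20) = -2.59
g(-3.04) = -0.37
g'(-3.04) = -0.25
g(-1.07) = -2.28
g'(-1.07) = -3.54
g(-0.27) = -98.57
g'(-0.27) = -3647.27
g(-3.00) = -0.38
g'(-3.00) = -0.26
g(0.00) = 13.93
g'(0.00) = -43.12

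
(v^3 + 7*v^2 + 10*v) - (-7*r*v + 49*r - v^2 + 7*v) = 7*r*v - 49*r + v^3 + 8*v^2 + 3*v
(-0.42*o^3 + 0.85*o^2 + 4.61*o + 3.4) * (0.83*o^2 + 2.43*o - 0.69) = -0.3486*o^5 - 0.3151*o^4 + 6.1816*o^3 + 13.4378*o^2 + 5.0811*o - 2.346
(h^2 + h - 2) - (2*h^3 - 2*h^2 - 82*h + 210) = -2*h^3 + 3*h^2 + 83*h - 212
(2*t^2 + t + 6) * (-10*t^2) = -20*t^4 - 10*t^3 - 60*t^2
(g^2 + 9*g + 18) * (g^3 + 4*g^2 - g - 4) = g^5 + 13*g^4 + 53*g^3 + 59*g^2 - 54*g - 72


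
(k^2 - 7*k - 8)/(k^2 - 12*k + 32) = (k + 1)/(k - 4)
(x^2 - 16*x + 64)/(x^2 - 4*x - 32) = (x - 8)/(x + 4)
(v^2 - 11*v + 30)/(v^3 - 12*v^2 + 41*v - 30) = 1/(v - 1)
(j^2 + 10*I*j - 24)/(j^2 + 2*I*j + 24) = (j + 4*I)/(j - 4*I)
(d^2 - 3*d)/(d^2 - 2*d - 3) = d/(d + 1)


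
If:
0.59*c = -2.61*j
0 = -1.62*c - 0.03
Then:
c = -0.02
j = 0.00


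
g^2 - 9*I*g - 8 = (g - 8*I)*(g - I)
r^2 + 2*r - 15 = (r - 3)*(r + 5)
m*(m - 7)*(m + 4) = m^3 - 3*m^2 - 28*m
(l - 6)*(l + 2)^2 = l^3 - 2*l^2 - 20*l - 24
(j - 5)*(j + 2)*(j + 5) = j^3 + 2*j^2 - 25*j - 50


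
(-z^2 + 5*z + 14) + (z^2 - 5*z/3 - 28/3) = 10*z/3 + 14/3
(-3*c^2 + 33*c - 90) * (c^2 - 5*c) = -3*c^4 + 48*c^3 - 255*c^2 + 450*c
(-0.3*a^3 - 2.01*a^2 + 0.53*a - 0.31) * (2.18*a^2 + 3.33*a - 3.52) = -0.654*a^5 - 5.3808*a^4 - 4.4819*a^3 + 8.1643*a^2 - 2.8979*a + 1.0912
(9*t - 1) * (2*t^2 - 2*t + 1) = 18*t^3 - 20*t^2 + 11*t - 1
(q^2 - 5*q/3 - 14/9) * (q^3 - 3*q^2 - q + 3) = q^5 - 14*q^4/3 + 22*q^3/9 + 28*q^2/3 - 31*q/9 - 14/3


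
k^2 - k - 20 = (k - 5)*(k + 4)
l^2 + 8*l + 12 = (l + 2)*(l + 6)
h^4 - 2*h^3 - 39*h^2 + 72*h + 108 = (h - 6)*(h - 3)*(h + 1)*(h + 6)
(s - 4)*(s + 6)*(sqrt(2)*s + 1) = sqrt(2)*s^3 + s^2 + 2*sqrt(2)*s^2 - 24*sqrt(2)*s + 2*s - 24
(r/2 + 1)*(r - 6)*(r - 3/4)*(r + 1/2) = r^4/2 - 17*r^3/8 - 91*r^2/16 + 9*r/4 + 9/4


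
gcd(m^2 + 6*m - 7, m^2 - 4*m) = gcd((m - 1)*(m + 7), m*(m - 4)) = 1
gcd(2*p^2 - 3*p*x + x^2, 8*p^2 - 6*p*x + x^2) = -2*p + x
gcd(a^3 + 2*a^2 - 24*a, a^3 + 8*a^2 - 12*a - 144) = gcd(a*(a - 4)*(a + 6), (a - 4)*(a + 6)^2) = a^2 + 2*a - 24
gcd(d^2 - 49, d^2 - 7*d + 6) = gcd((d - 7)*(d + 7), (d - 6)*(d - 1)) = 1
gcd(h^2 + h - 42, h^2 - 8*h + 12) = h - 6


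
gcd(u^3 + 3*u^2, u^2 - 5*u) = u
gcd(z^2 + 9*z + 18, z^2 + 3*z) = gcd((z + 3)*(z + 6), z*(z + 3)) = z + 3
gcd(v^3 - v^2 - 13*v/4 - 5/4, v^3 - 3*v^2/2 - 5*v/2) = v^2 - 3*v/2 - 5/2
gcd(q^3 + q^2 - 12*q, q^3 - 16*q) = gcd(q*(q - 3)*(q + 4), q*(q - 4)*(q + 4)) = q^2 + 4*q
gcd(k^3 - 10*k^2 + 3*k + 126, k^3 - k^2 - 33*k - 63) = k^2 - 4*k - 21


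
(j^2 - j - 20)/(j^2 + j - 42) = (j^2 - j - 20)/(j^2 + j - 42)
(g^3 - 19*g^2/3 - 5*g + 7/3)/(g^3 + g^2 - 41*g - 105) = (3*g^2 + 2*g - 1)/(3*(g^2 + 8*g + 15))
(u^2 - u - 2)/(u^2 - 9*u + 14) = (u + 1)/(u - 7)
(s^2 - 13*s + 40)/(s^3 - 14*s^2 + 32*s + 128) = (s - 5)/(s^2 - 6*s - 16)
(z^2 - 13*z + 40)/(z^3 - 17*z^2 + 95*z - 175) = (z - 8)/(z^2 - 12*z + 35)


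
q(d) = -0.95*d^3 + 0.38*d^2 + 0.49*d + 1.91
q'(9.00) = -223.52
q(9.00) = -655.45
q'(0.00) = 0.49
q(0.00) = 1.91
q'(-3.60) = -39.18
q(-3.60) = 49.39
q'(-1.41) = -6.25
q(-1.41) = 4.64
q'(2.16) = -11.17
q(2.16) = -4.83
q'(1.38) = -3.89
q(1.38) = 0.81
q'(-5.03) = -75.44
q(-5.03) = 129.96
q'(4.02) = -42.51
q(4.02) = -51.70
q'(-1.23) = -4.76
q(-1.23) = 3.65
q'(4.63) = -57.09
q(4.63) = -81.97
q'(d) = -2.85*d^2 + 0.76*d + 0.49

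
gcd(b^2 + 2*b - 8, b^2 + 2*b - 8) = b^2 + 2*b - 8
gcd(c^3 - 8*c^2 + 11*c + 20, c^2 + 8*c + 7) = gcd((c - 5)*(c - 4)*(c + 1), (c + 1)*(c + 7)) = c + 1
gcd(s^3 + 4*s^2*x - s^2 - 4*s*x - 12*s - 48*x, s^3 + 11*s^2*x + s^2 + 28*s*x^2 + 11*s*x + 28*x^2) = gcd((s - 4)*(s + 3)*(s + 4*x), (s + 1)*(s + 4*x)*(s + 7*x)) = s + 4*x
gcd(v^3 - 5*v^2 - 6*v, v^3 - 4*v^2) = v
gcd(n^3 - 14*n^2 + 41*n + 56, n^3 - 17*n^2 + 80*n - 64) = n - 8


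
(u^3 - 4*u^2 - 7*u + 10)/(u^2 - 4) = (u^2 - 6*u + 5)/(u - 2)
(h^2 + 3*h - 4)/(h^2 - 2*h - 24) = (h - 1)/(h - 6)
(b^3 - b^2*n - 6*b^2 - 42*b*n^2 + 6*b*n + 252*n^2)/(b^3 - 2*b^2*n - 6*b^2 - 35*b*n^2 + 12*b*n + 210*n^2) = (b + 6*n)/(b + 5*n)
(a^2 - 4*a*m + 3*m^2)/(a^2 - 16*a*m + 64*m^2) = (a^2 - 4*a*m + 3*m^2)/(a^2 - 16*a*m + 64*m^2)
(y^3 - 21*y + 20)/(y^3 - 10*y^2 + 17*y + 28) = (y^2 + 4*y - 5)/(y^2 - 6*y - 7)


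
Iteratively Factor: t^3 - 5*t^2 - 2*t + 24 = (t + 2)*(t^2 - 7*t + 12) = (t - 4)*(t + 2)*(t - 3)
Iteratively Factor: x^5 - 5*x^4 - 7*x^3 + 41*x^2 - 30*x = (x + 3)*(x^4 - 8*x^3 + 17*x^2 - 10*x) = x*(x + 3)*(x^3 - 8*x^2 + 17*x - 10) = x*(x - 1)*(x + 3)*(x^2 - 7*x + 10) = x*(x - 2)*(x - 1)*(x + 3)*(x - 5)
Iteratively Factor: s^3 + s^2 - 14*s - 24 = (s + 2)*(s^2 - s - 12) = (s - 4)*(s + 2)*(s + 3)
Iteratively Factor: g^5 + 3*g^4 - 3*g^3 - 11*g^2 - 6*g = (g + 1)*(g^4 + 2*g^3 - 5*g^2 - 6*g) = g*(g + 1)*(g^3 + 2*g^2 - 5*g - 6) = g*(g + 1)*(g + 3)*(g^2 - g - 2) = g*(g + 1)^2*(g + 3)*(g - 2)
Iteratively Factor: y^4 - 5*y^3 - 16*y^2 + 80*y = (y - 5)*(y^3 - 16*y) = (y - 5)*(y - 4)*(y^2 + 4*y) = y*(y - 5)*(y - 4)*(y + 4)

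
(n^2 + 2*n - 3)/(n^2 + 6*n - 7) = (n + 3)/(n + 7)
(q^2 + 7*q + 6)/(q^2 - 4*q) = (q^2 + 7*q + 6)/(q*(q - 4))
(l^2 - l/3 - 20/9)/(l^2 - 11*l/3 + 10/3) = (l + 4/3)/(l - 2)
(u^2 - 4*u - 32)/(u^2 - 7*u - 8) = (u + 4)/(u + 1)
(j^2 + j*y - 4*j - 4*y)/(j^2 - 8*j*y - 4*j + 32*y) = (-j - y)/(-j + 8*y)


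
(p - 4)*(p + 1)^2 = p^3 - 2*p^2 - 7*p - 4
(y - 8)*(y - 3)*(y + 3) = y^3 - 8*y^2 - 9*y + 72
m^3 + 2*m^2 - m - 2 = (m - 1)*(m + 1)*(m + 2)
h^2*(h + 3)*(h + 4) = h^4 + 7*h^3 + 12*h^2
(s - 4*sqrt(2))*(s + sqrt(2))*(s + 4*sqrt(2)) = s^3 + sqrt(2)*s^2 - 32*s - 32*sqrt(2)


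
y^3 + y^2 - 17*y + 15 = (y - 3)*(y - 1)*(y + 5)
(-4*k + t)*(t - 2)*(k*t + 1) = -4*k^2*t^2 + 8*k^2*t + k*t^3 - 2*k*t^2 - 4*k*t + 8*k + t^2 - 2*t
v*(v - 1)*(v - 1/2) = v^3 - 3*v^2/2 + v/2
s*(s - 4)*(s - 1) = s^3 - 5*s^2 + 4*s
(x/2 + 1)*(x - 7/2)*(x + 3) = x^3/2 + 3*x^2/4 - 23*x/4 - 21/2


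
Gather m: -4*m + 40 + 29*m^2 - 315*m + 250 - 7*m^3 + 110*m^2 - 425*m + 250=-7*m^3 + 139*m^2 - 744*m + 540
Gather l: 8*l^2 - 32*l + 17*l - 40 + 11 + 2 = 8*l^2 - 15*l - 27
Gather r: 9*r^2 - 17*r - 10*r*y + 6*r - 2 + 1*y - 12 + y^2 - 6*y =9*r^2 + r*(-10*y - 11) + y^2 - 5*y - 14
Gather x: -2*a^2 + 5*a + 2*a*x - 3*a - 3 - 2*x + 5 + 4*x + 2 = -2*a^2 + 2*a + x*(2*a + 2) + 4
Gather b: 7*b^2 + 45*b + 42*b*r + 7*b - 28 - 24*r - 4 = 7*b^2 + b*(42*r + 52) - 24*r - 32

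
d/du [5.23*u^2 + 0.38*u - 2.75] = 10.46*u + 0.38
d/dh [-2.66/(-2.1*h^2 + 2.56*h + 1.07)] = (6.8096 - 11.172*h)/(-2.1*h^2 + 2.56*h + 1.07)^2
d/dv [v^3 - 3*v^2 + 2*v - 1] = 3*v^2 - 6*v + 2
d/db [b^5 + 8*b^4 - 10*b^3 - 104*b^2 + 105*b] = 5*b^4 + 32*b^3 - 30*b^2 - 208*b + 105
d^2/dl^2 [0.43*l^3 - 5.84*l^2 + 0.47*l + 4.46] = 2.58*l - 11.68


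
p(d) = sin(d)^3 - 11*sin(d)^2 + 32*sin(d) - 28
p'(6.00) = 36.85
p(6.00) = -37.82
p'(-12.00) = 17.77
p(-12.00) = -13.84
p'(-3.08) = -33.30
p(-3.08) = -30.01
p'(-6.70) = 37.85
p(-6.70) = -42.82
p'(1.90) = -4.48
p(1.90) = -6.72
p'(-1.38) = 10.71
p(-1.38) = -70.97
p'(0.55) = 18.18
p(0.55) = -14.14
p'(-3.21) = -30.44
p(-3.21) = -25.86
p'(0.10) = 29.68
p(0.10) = -24.91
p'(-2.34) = -34.33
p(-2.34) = -57.04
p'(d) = 3*sin(d)^2*cos(d) - 22*sin(d)*cos(d) + 32*cos(d)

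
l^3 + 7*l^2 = l^2*(l + 7)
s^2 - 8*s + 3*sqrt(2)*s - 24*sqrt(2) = (s - 8)*(s + 3*sqrt(2))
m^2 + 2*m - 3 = (m - 1)*(m + 3)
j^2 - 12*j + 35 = (j - 7)*(j - 5)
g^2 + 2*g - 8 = (g - 2)*(g + 4)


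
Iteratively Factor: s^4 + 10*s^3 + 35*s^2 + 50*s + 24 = (s + 3)*(s^3 + 7*s^2 + 14*s + 8) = (s + 2)*(s + 3)*(s^2 + 5*s + 4) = (s + 1)*(s + 2)*(s + 3)*(s + 4)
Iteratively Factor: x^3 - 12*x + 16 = (x - 2)*(x^2 + 2*x - 8) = (x - 2)^2*(x + 4)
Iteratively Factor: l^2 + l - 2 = (l + 2)*(l - 1)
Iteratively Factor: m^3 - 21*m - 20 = (m - 5)*(m^2 + 5*m + 4) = (m - 5)*(m + 1)*(m + 4)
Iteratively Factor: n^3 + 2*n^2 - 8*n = (n)*(n^2 + 2*n - 8) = n*(n - 2)*(n + 4)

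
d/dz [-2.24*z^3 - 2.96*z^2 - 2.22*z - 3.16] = -6.72*z^2 - 5.92*z - 2.22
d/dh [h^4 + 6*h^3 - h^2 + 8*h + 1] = 4*h^3 + 18*h^2 - 2*h + 8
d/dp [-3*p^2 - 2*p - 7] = -6*p - 2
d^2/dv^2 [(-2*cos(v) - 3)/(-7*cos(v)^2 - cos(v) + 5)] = 2*(-882*(1 - cos(2*v))^2*cos(v) - 574*(1 - cos(2*v))^2 + 1259*cos(v) - 1398*cos(2*v) - 1071*cos(3*v) + 196*cos(5*v) + 1842)/(2*cos(v) + 7*cos(2*v) - 3)^3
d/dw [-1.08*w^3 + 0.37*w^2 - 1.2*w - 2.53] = -3.24*w^2 + 0.74*w - 1.2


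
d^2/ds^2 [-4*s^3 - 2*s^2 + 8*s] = -24*s - 4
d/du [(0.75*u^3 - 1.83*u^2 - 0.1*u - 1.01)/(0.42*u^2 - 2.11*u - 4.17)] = (0.315*u^4 - 3.165*u^3 - 5.4792*u^2 + 16.1106*u - 1.7141)/(0.1764*u^4 - 1.7724*u^3 + 0.9493*u^2 + 17.5974*u + 17.3889)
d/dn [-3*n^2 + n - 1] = 1 - 6*n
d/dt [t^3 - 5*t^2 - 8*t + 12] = 3*t^2 - 10*t - 8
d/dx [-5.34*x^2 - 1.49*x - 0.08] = -10.68*x - 1.49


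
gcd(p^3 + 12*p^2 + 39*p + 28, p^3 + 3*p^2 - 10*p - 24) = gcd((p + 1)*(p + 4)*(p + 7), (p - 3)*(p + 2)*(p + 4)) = p + 4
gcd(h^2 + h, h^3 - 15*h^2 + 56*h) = h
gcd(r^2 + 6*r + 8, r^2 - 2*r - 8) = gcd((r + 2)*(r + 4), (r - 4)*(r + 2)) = r + 2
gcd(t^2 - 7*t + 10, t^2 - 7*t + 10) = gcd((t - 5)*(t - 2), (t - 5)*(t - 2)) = t^2 - 7*t + 10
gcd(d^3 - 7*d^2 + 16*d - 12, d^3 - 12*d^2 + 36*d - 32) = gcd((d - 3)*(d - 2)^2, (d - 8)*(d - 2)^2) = d^2 - 4*d + 4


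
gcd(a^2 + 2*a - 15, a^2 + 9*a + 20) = a + 5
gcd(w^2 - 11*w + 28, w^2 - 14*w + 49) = w - 7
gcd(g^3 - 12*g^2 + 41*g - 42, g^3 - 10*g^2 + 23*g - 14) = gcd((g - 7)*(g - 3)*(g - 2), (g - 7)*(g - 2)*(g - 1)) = g^2 - 9*g + 14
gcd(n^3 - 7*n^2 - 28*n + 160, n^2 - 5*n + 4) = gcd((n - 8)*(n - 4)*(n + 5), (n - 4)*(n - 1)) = n - 4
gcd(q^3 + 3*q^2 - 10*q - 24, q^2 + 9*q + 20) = q + 4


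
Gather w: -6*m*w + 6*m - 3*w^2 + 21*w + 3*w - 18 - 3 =6*m - 3*w^2 + w*(24 - 6*m) - 21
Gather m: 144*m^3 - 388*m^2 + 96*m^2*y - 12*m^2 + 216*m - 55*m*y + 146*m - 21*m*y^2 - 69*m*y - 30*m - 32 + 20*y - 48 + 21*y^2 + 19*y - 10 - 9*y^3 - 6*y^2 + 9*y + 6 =144*m^3 + m^2*(96*y - 400) + m*(-21*y^2 - 124*y + 332) - 9*y^3 + 15*y^2 + 48*y - 84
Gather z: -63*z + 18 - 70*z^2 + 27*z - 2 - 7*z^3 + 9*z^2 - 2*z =-7*z^3 - 61*z^2 - 38*z + 16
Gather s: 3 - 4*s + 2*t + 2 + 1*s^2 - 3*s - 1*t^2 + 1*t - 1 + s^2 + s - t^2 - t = 2*s^2 - 6*s - 2*t^2 + 2*t + 4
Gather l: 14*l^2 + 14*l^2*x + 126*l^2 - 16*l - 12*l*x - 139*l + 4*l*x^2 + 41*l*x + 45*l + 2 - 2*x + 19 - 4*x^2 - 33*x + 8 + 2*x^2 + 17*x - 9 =l^2*(14*x + 140) + l*(4*x^2 + 29*x - 110) - 2*x^2 - 18*x + 20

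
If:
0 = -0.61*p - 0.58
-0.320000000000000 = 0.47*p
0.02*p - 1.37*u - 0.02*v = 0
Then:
No Solution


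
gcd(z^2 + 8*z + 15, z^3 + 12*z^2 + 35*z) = z + 5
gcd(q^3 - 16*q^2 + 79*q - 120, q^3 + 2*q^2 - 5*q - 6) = 1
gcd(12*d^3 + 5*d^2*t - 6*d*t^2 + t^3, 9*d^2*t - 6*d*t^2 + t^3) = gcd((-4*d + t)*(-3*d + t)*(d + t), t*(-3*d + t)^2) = -3*d + t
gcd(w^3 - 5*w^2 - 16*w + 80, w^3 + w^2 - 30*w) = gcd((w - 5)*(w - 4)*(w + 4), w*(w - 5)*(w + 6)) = w - 5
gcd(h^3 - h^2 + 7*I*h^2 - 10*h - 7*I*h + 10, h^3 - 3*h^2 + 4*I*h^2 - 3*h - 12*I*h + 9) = 1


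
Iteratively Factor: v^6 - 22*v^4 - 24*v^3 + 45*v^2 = (v + 3)*(v^5 - 3*v^4 - 13*v^3 + 15*v^2) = (v + 3)^2*(v^4 - 6*v^3 + 5*v^2) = v*(v + 3)^2*(v^3 - 6*v^2 + 5*v) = v*(v - 1)*(v + 3)^2*(v^2 - 5*v) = v*(v - 5)*(v - 1)*(v + 3)^2*(v)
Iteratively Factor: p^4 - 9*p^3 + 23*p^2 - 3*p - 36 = (p - 3)*(p^3 - 6*p^2 + 5*p + 12) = (p - 3)*(p + 1)*(p^2 - 7*p + 12) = (p - 3)^2*(p + 1)*(p - 4)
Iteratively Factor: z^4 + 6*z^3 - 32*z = (z)*(z^3 + 6*z^2 - 32) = z*(z + 4)*(z^2 + 2*z - 8) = z*(z + 4)^2*(z - 2)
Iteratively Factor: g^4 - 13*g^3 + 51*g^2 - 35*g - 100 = (g - 5)*(g^3 - 8*g^2 + 11*g + 20) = (g - 5)*(g - 4)*(g^2 - 4*g - 5) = (g - 5)*(g - 4)*(g + 1)*(g - 5)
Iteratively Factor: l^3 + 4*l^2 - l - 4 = (l + 1)*(l^2 + 3*l - 4) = (l + 1)*(l + 4)*(l - 1)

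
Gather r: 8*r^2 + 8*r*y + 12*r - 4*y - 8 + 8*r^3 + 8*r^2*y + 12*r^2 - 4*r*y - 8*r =8*r^3 + r^2*(8*y + 20) + r*(4*y + 4) - 4*y - 8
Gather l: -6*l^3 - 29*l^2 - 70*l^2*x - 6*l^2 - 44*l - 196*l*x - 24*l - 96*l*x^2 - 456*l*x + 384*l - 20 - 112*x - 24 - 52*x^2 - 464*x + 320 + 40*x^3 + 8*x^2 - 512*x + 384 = -6*l^3 + l^2*(-70*x - 35) + l*(-96*x^2 - 652*x + 316) + 40*x^3 - 44*x^2 - 1088*x + 660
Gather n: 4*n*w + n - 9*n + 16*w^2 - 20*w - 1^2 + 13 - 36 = n*(4*w - 8) + 16*w^2 - 20*w - 24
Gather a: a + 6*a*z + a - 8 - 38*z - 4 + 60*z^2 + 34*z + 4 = a*(6*z + 2) + 60*z^2 - 4*z - 8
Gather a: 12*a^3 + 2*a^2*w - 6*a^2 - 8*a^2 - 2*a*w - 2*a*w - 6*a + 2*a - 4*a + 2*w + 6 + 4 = 12*a^3 + a^2*(2*w - 14) + a*(-4*w - 8) + 2*w + 10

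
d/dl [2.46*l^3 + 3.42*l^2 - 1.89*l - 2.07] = 7.38*l^2 + 6.84*l - 1.89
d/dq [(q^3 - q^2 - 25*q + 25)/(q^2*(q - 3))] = 2*(-q^3 + 25*q^2 - 75*q + 75)/(q^3*(q^2 - 6*q + 9))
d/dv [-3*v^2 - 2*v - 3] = -6*v - 2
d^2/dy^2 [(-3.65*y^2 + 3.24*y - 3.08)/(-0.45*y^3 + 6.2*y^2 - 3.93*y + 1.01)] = (1.47825*y^6 - 3.93660000000003*y^5 + 22.9918499999999*y^4 - 174.02577*y^3 + 588.24432*y^2 - 320.15124*y + 38.29233)/(0.091125*y^9 - 3.7665*y^8 + 54.281475*y^7 - 304.729775*y^6 + 490.965615*y^5 - 414.46545*y^4 + 209.733552*y^3 - 65.771907*y^2 + 12.026979*y - 1.030301)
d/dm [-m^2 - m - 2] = -2*m - 1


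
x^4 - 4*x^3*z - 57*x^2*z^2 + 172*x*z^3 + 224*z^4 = (x - 8*z)*(x - 4*z)*(x + z)*(x + 7*z)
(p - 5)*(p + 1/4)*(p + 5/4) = p^3 - 7*p^2/2 - 115*p/16 - 25/16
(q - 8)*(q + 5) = q^2 - 3*q - 40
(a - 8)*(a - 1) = a^2 - 9*a + 8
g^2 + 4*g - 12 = (g - 2)*(g + 6)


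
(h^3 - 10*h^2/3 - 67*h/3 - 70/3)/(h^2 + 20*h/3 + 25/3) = (h^2 - 5*h - 14)/(h + 5)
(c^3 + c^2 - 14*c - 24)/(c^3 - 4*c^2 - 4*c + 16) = (c + 3)/(c - 2)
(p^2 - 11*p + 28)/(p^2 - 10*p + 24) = (p - 7)/(p - 6)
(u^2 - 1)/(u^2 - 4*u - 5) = (u - 1)/(u - 5)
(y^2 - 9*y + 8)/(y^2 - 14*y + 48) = (y - 1)/(y - 6)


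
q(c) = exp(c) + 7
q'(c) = exp(c)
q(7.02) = 1125.79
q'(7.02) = 1118.79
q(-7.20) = 7.00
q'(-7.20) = 0.00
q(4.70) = 116.95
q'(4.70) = 109.95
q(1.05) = 9.86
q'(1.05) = 2.86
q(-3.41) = 7.03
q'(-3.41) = 0.03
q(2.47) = 18.82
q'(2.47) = 11.82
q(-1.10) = 7.33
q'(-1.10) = 0.33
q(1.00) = 9.72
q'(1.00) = 2.72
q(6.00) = 410.43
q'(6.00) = 403.43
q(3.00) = 27.09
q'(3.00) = 20.09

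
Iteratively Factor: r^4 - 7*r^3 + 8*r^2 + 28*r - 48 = (r - 3)*(r^3 - 4*r^2 - 4*r + 16) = (r - 3)*(r - 2)*(r^2 - 2*r - 8) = (r - 3)*(r - 2)*(r + 2)*(r - 4)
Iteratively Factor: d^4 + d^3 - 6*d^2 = (d + 3)*(d^3 - 2*d^2) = d*(d + 3)*(d^2 - 2*d) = d*(d - 2)*(d + 3)*(d)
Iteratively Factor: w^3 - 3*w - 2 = (w + 1)*(w^2 - w - 2) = (w + 1)^2*(w - 2)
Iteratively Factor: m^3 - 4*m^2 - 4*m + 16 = (m - 4)*(m^2 - 4) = (m - 4)*(m + 2)*(m - 2)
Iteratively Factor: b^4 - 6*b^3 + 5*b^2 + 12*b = (b - 3)*(b^3 - 3*b^2 - 4*b) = b*(b - 3)*(b^2 - 3*b - 4) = b*(b - 3)*(b + 1)*(b - 4)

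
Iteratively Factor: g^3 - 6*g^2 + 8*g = (g)*(g^2 - 6*g + 8) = g*(g - 4)*(g - 2)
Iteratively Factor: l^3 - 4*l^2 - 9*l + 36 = (l + 3)*(l^2 - 7*l + 12) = (l - 3)*(l + 3)*(l - 4)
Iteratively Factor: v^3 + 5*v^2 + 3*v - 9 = (v - 1)*(v^2 + 6*v + 9) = (v - 1)*(v + 3)*(v + 3)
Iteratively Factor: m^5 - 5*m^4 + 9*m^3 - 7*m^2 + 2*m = (m - 1)*(m^4 - 4*m^3 + 5*m^2 - 2*m) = (m - 1)^2*(m^3 - 3*m^2 + 2*m) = (m - 2)*(m - 1)^2*(m^2 - m) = m*(m - 2)*(m - 1)^2*(m - 1)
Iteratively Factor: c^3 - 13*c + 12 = (c - 3)*(c^2 + 3*c - 4) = (c - 3)*(c + 4)*(c - 1)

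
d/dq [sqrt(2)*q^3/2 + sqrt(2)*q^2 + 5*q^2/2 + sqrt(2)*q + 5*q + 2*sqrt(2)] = 3*sqrt(2)*q^2/2 + 2*sqrt(2)*q + 5*q + sqrt(2) + 5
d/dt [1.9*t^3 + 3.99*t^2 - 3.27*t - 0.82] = 5.7*t^2 + 7.98*t - 3.27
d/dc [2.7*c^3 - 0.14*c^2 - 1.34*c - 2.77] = 8.1*c^2 - 0.28*c - 1.34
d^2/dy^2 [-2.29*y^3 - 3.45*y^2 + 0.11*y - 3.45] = -13.74*y - 6.9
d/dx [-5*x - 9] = -5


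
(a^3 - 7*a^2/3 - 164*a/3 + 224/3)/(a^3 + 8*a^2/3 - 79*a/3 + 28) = (a - 8)/(a - 3)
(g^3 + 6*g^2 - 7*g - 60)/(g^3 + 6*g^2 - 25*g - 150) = (g^2 + g - 12)/(g^2 + g - 30)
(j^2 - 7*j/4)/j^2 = (j - 7/4)/j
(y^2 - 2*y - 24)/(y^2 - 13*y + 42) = (y + 4)/(y - 7)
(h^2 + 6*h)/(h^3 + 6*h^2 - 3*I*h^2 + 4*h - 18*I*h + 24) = h/(h^2 - 3*I*h + 4)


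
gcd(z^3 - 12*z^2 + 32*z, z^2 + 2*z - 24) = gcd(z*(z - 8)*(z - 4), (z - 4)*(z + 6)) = z - 4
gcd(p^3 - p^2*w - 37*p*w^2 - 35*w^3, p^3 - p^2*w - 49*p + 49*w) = 1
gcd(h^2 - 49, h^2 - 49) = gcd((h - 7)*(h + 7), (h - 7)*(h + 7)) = h^2 - 49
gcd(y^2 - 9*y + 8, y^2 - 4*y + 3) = y - 1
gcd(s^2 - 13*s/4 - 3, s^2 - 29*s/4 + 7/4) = 1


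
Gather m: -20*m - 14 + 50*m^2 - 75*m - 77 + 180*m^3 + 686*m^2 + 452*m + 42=180*m^3 + 736*m^2 + 357*m - 49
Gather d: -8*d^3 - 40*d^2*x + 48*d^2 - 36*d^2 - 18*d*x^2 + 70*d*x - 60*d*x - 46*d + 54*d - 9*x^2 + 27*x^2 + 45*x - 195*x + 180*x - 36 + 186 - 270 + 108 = -8*d^3 + d^2*(12 - 40*x) + d*(-18*x^2 + 10*x + 8) + 18*x^2 + 30*x - 12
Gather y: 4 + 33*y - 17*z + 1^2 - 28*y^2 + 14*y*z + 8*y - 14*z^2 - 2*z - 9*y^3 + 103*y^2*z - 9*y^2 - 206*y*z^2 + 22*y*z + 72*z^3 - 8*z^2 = -9*y^3 + y^2*(103*z - 37) + y*(-206*z^2 + 36*z + 41) + 72*z^3 - 22*z^2 - 19*z + 5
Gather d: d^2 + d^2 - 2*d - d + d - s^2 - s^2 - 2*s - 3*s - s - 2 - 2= 2*d^2 - 2*d - 2*s^2 - 6*s - 4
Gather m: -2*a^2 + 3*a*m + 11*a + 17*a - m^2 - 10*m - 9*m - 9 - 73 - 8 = -2*a^2 + 28*a - m^2 + m*(3*a - 19) - 90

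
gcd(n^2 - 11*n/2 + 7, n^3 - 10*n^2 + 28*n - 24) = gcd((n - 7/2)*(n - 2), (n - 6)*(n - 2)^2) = n - 2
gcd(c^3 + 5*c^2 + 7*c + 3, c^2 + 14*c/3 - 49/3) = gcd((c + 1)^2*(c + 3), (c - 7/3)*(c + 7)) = 1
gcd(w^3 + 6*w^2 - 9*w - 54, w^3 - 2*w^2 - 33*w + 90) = w^2 + 3*w - 18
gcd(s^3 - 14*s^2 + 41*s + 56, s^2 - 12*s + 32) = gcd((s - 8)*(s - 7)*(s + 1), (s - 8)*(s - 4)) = s - 8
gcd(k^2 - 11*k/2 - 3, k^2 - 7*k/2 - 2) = k + 1/2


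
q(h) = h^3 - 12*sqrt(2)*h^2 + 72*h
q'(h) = 3*h^2 - 24*sqrt(2)*h + 72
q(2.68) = 90.32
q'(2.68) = 2.58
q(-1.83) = -194.72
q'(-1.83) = 144.16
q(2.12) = 85.90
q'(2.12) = 13.53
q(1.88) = 82.02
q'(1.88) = 18.79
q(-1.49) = -148.26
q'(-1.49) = 129.23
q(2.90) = 90.47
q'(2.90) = -1.20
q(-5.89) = -1217.16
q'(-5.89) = 375.99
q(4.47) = 72.07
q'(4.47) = -19.77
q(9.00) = 2.38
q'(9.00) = 9.53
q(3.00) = 90.26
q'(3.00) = -2.82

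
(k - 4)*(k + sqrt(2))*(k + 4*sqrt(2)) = k^3 - 4*k^2 + 5*sqrt(2)*k^2 - 20*sqrt(2)*k + 8*k - 32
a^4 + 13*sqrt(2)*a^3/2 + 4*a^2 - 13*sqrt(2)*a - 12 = (a - sqrt(2))*(a + sqrt(2)/2)*(a + sqrt(2))*(a + 6*sqrt(2))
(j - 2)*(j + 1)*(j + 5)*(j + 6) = j^4 + 10*j^3 + 17*j^2 - 52*j - 60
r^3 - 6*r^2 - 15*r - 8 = (r - 8)*(r + 1)^2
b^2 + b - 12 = (b - 3)*(b + 4)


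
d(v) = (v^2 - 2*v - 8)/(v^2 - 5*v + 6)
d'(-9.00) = -0.03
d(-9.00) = 0.69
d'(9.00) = -0.02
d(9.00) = 1.31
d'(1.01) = -6.90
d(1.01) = -4.57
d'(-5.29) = -0.08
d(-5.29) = 0.51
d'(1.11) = -8.70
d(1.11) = -5.34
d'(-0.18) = -1.19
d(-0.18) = -1.10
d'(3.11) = 406.73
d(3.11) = -37.25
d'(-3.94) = -0.12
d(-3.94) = 0.37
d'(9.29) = -0.02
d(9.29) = 1.30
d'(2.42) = -30.49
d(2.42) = 28.67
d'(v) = (5 - 2*v)*(v^2 - 2*v - 8)/(v^2 - 5*v + 6)^2 + (2*v - 2)/(v^2 - 5*v + 6) = (-3*v^2 + 28*v - 52)/(v^4 - 10*v^3 + 37*v^2 - 60*v + 36)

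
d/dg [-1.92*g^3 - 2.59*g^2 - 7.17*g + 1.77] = -5.76*g^2 - 5.18*g - 7.17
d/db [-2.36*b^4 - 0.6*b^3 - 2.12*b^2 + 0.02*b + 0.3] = -9.44*b^3 - 1.8*b^2 - 4.24*b + 0.02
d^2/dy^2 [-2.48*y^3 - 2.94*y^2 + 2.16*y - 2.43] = -14.88*y - 5.88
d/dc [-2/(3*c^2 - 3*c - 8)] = 6*(2*c - 1)/(-3*c^2 + 3*c + 8)^2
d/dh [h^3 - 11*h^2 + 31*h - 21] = 3*h^2 - 22*h + 31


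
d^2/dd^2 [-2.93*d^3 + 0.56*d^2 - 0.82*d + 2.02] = 1.12 - 17.58*d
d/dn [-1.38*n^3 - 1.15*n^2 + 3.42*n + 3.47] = -4.14*n^2 - 2.3*n + 3.42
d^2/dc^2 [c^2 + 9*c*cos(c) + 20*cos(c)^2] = -9*c*cos(c) + 80*sin(c)^2 - 18*sin(c) - 38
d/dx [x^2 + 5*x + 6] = 2*x + 5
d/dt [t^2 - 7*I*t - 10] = 2*t - 7*I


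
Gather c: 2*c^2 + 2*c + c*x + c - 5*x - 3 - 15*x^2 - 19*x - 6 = 2*c^2 + c*(x + 3) - 15*x^2 - 24*x - 9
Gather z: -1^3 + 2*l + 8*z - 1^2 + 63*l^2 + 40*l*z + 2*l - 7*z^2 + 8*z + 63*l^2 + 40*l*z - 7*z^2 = 126*l^2 + 4*l - 14*z^2 + z*(80*l + 16) - 2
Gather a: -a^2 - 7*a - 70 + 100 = -a^2 - 7*a + 30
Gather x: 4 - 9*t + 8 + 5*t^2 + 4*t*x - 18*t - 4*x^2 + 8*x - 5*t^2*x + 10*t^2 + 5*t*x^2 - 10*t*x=15*t^2 - 27*t + x^2*(5*t - 4) + x*(-5*t^2 - 6*t + 8) + 12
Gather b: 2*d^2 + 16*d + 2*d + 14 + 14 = 2*d^2 + 18*d + 28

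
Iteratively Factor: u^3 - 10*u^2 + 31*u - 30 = (u - 2)*(u^2 - 8*u + 15) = (u - 5)*(u - 2)*(u - 3)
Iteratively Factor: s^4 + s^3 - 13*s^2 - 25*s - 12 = (s - 4)*(s^3 + 5*s^2 + 7*s + 3) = (s - 4)*(s + 1)*(s^2 + 4*s + 3) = (s - 4)*(s + 1)^2*(s + 3)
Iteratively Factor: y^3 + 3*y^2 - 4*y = (y)*(y^2 + 3*y - 4) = y*(y + 4)*(y - 1)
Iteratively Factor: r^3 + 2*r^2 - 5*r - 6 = (r + 1)*(r^2 + r - 6) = (r - 2)*(r + 1)*(r + 3)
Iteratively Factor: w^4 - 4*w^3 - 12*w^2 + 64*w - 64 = (w + 4)*(w^3 - 8*w^2 + 20*w - 16) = (w - 4)*(w + 4)*(w^2 - 4*w + 4) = (w - 4)*(w - 2)*(w + 4)*(w - 2)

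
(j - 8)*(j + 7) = j^2 - j - 56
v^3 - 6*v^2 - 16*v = v*(v - 8)*(v + 2)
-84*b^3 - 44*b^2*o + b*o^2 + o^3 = (-7*b + o)*(2*b + o)*(6*b + o)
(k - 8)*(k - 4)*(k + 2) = k^3 - 10*k^2 + 8*k + 64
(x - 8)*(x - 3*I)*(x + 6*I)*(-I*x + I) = -I*x^4 + 3*x^3 + 9*I*x^3 - 27*x^2 - 26*I*x^2 + 24*x + 162*I*x - 144*I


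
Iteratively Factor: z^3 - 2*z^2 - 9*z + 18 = (z - 2)*(z^2 - 9) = (z - 3)*(z - 2)*(z + 3)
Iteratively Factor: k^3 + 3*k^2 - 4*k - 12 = (k + 2)*(k^2 + k - 6) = (k + 2)*(k + 3)*(k - 2)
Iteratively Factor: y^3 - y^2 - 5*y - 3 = (y - 3)*(y^2 + 2*y + 1) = (y - 3)*(y + 1)*(y + 1)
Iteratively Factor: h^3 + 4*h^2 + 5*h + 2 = (h + 1)*(h^2 + 3*h + 2) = (h + 1)^2*(h + 2)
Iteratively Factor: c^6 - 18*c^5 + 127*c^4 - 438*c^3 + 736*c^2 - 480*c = (c - 2)*(c^5 - 16*c^4 + 95*c^3 - 248*c^2 + 240*c) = c*(c - 2)*(c^4 - 16*c^3 + 95*c^2 - 248*c + 240) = c*(c - 5)*(c - 2)*(c^3 - 11*c^2 + 40*c - 48) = c*(c - 5)*(c - 4)*(c - 2)*(c^2 - 7*c + 12) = c*(c - 5)*(c - 4)*(c - 3)*(c - 2)*(c - 4)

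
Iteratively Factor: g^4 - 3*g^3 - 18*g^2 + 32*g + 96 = (g + 2)*(g^3 - 5*g^2 - 8*g + 48) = (g - 4)*(g + 2)*(g^2 - g - 12) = (g - 4)^2*(g + 2)*(g + 3)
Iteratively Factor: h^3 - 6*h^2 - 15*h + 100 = (h - 5)*(h^2 - h - 20) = (h - 5)^2*(h + 4)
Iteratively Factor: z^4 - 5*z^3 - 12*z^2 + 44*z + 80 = (z + 2)*(z^3 - 7*z^2 + 2*z + 40) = (z - 4)*(z + 2)*(z^2 - 3*z - 10) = (z - 5)*(z - 4)*(z + 2)*(z + 2)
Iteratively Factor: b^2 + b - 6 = (b + 3)*(b - 2)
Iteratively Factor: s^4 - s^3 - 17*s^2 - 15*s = (s + 1)*(s^3 - 2*s^2 - 15*s) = (s - 5)*(s + 1)*(s^2 + 3*s) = s*(s - 5)*(s + 1)*(s + 3)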